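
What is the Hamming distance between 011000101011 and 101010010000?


Count differing positions: ^ ^ . . ^ . ^ ^ ^ . ^ ^ = 8 differences

8


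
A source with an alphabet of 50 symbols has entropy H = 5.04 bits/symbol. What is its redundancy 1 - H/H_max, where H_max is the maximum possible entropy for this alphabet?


H_max = log2(K) = log2(50) = 5.6439 bits/symbol. Redundancy = 1 - H/H_max = 1 - 5.04/5.6439 = 1 - 0.893 = 0.107

0.107


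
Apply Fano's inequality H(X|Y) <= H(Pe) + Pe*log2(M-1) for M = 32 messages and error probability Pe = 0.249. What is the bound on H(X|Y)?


H(Pe) = -Pe*log2(Pe) - (1-Pe)*log2(1-Pe) = -0.249*log2(0.249) - 0.751*log2(0.751) = 0.499440 + 0.310250 = 0.8097. Pe*log2(M-1) = 0.249*log2(31) = 1.233595. Bound = H(Pe) + Pe*log2(M-1) = 0.499440 + 0.310250 + 1.233595 = 2.0433

2.0433 bits


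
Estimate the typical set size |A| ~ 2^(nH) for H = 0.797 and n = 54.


log2|A_typical| = nH = 54 * 0.797 = 43.038, so |A_typical| ~ 2^43.038 = 9.031e+12

9.031e+12


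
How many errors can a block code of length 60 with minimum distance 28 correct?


Correction capability = floor((d-1)/2) = floor((28-1)/2) = 13

13 errors


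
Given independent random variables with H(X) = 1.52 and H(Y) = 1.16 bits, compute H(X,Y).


For independent variables, H(X,Y) = H(X) + H(Y) = 1.52 + 1.16 = 2.68

2.68 bits


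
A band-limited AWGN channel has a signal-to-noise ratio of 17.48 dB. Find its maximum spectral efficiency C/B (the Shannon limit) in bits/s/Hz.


SNR_linear = 10^(17.48/10) = 55.9758; C/B = log2(1 + SNR_linear) = log2(1 + 55.9758) = 5.8323

5.8323 bits/s/Hz


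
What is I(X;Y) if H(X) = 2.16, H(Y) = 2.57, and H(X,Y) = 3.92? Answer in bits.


I(X;Y) = H(X) + H(Y) - H(X,Y) = 2.16 + 2.57 - 3.92 = 0.81

0.81 bits


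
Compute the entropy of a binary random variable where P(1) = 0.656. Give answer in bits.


H = -p*log2(p) - (1-p)*log2(1-p). -0.656*log2(0.656) = 0.399000; -0.344*log2(0.344) = 0.529595. H = 0.399000 + 0.529595 = 0.9286

0.9286 bits


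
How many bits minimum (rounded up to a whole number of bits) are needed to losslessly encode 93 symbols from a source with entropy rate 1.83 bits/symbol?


Minimum bits >= n * H = 93 * 1.83 = 170.19, rounded up to a whole number of bits = 171

171 bits


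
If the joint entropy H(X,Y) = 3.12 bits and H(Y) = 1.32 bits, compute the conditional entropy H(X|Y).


H(X|Y) = H(X,Y) - H(Y) = 3.12 - 1.32 = 1.8

1.8 bits


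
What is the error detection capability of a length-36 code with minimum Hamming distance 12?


Detection capability = d_min - 1 = 12 - 1 = 11

11 errors


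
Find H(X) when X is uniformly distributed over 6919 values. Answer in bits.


H = log2(n) = log2(6919) = 12.7563

12.7563 bits


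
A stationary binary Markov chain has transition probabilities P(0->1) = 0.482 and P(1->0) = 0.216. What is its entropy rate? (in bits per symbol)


Stationary distribution: pi_0 = p10/(p01+p10) = 0.3095, pi_1 = 0.6905. Entropy rate H' = pi_0*H(p01) + pi_1*H(p10) = 0.3095*0.9991 + 0.6905*0.7528 = 0.829

0.829 bits/symbol


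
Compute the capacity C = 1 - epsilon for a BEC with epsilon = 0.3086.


C = 1 - epsilon = 1 - 0.3086 = 0.6914

0.6914 bits


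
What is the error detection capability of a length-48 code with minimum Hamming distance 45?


Detection capability = d_min - 1 = 45 - 1 = 44

44 errors


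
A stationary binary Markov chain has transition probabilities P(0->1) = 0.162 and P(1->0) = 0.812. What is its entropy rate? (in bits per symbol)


Stationary distribution: pi_0 = p10/(p01+p10) = 0.8337, pi_1 = 0.1663. Entropy rate H' = pi_0*H(p01) + pi_1*H(p10) = 0.8337*0.6391 + 0.1663*0.6973 = 0.6488

0.6488 bits/symbol


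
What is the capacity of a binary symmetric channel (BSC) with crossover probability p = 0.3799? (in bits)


H(p) = -p*log2(p) - (1-p)*log2(1-p) = -0.3799*log2(0.3799) - 0.6201*log2(0.6201) = 0.530458 + 0.427514 = 0.958. C = 1 - H(p) = 1 - 0.958 = 0.042

0.042 bits


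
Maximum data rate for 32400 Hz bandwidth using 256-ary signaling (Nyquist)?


Rate = 2 * B * log2(M) = 2 * 32400 * 8.0 = 518400.0

518400.0 bps


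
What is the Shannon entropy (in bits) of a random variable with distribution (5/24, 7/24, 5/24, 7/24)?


H = -sum(p_i * log2(p_i)). Terms: -(5/24)*log2(5/24) = 0.471466; -(7/24)*log2(7/24) = 0.518469; -(5/24)*log2(5/24) = 0.471466; -(7/24)*log2(7/24) = 0.518469. H = 0.471466 + 0.518469 + 0.471466 + 0.518469 = 1.9799

1.9799 bits


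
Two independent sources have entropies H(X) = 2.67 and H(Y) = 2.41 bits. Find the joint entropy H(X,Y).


For independent variables, H(X,Y) = H(X) + H(Y) = 2.67 + 2.41 = 5.08

5.08 bits


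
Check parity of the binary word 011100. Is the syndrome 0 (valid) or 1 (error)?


Syndrome = XOR of all bits = 0 XOR 1 XOR 1 XOR 1 XOR 0 XOR 0 = 1

1


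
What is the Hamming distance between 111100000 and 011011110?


Count differing positions: ^ . . ^ ^ ^ ^ ^ . = 6 differences

6


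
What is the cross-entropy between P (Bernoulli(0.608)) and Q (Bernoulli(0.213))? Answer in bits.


H(P,Q) = -p*log2(q) - (1-p)*log2(1-q). -0.608*log2(0.213) = 1.356493; -0.392*log2(0.787) = 0.135461. H(P,Q) = 1.356493 + 0.135461 = 1.492

1.492 bits


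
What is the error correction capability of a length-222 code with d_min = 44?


Correction capability = floor((d-1)/2) = floor((44-1)/2) = 21

21 errors


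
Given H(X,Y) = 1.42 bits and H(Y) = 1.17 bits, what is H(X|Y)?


H(X|Y) = H(X,Y) - H(Y) = 1.42 - 1.17 = 0.25

0.25 bits


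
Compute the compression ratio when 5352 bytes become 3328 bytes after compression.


Ratio = original / compressed = 5352 / 3328 = 1.6082

1.6082


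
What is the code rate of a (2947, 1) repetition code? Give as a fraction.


Rate = k/n = 1/2947

1/2947


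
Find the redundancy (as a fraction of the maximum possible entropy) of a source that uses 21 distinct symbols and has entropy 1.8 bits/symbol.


H_max = log2(K) = log2(21) = 4.3923 bits/symbol. Redundancy = 1 - H/H_max = 1 - 1.8/4.3923 = 1 - 0.4098 = 0.5902

0.5902


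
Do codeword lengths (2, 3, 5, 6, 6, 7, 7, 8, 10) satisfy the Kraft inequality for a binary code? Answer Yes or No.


Kraft sum = sum(2^(-l_i)) = 0.458, need <= 1. Result: satisfied (a binary prefix-free code with these lengths exists)

Yes


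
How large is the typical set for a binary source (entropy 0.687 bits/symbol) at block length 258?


log2|A_typical| = nH = 258 * 0.687 = 177.246, so |A_typical| ~ 2^177.246 = 2.272e+53

2.272e+53


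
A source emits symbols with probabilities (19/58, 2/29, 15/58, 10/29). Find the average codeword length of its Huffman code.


Huffman construction (repeatedly merge the two least-probable nodes; each merge adds 1 bit to every symbol beneath it): 2/29 + 15/58 = 19/58; 19/58 + 19/58 = 19/29; 10/29 + 19/29 = 1. Resulting codeword lengths (in the order the probabilities were given): (2, 3, 3, 1). L_avg = sum(p_i * l_i) = 19/58*2 + 2/29*3 + 15/58*3 + 10/29*1 = 115/58 = 1.9828

1.9828 bits


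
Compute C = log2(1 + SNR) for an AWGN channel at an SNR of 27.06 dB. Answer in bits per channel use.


SNR_linear = 10^(27.06/10) = 508.1594; C = log2(1 + SNR_linear) = log2(1 + 508.1594) = 8.992

8.992 bits/channel use


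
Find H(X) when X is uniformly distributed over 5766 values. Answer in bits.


H = log2(n) = log2(5766) = 12.4934

12.4934 bits


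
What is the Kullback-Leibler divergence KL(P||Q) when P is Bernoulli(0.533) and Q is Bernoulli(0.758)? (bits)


KL = p*log2(p/q) + (1-p)*log2((1-p)/(1-q)) = 0.533*log2(0.533/0.758) + 0.467*log2(0.467/0.242) = 0.1721

0.1721 bits


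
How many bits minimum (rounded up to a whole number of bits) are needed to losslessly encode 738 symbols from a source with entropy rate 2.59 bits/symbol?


Minimum bits >= n * H = 738 * 2.59 = 1911.42, rounded up to a whole number of bits = 1912

1912 bits


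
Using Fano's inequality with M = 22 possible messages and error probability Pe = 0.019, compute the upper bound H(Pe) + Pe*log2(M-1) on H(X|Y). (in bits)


H(Pe) = -Pe*log2(Pe) - (1-Pe)*log2(1-Pe) = -0.019*log2(0.019) - 0.981*log2(0.981) = 0.108639 + 0.027149 = 0.1358. Pe*log2(M-1) = 0.019*log2(21) = 0.083454. Bound = H(Pe) + Pe*log2(M-1) = 0.108639 + 0.027149 + 0.083454 = 0.2192

0.2192 bits


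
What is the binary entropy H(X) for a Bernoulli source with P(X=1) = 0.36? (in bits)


H = -p*log2(p) - (1-p)*log2(1-p). -0.36*log2(0.36) = 0.530615; -0.64*log2(0.64) = 0.412068. H = 0.530615 + 0.412068 = 0.9427

0.9427 bits


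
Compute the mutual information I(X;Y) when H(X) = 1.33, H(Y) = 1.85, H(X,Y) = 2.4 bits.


I(X;Y) = H(X) + H(Y) - H(X,Y) = 1.33 + 1.85 - 2.4 = 0.78

0.78 bits


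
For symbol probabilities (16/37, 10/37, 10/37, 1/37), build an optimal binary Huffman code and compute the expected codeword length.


Huffman construction (repeatedly merge the two least-probable nodes; each merge adds 1 bit to every symbol beneath it): 1/37 + 10/37 = 11/37; 10/37 + 11/37 = 21/37; 16/37 + 21/37 = 1. Resulting codeword lengths (in the order the probabilities were given): (1, 3, 2, 3). L_avg = sum(p_i * l_i) = 16/37*1 + 10/37*3 + 10/37*2 + 1/37*3 = 69/37 = 1.8649

1.8649 bits


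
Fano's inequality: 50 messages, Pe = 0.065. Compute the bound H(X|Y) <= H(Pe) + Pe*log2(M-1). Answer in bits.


H(Pe) = -Pe*log2(Pe) - (1-Pe)*log2(1-Pe) = -0.065*log2(0.065) - 0.935*log2(0.935) = 0.256322 + 0.090659 = 0.347. Pe*log2(M-1) = 0.065*log2(49) = 0.364956. Bound = H(Pe) + Pe*log2(M-1) = 0.256322 + 0.090659 + 0.364956 = 0.7119

0.7119 bits


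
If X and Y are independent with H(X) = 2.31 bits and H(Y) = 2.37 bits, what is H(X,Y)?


For independent variables, H(X,Y) = H(X) + H(Y) = 2.31 + 2.37 = 4.68

4.68 bits


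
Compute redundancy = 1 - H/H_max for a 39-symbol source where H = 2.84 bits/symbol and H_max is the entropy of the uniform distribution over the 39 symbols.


H_max = log2(K) = log2(39) = 5.2854 bits/symbol. Redundancy = 1 - H/H_max = 1 - 2.84/5.2854 = 1 - 0.5373 = 0.4627

0.4627


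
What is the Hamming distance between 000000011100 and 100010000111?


Count differing positions: ^ . . . ^ . . ^ ^ . ^ ^ = 6 differences

6


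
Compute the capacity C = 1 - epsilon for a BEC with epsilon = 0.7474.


C = 1 - epsilon = 1 - 0.7474 = 0.2526

0.2526 bits


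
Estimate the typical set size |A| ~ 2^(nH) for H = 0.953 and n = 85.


log2|A_typical| = nH = 85 * 0.953 = 81.005, so |A_typical| ~ 2^81.005 = 2.426e+24

2.426e+24


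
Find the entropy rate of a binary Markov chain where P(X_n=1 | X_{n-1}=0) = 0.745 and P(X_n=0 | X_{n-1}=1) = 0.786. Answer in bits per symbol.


Stationary distribution: pi_0 = p10/(p01+p10) = 0.5134, pi_1 = 0.4866. Entropy rate H' = pi_0*H(p01) + pi_1*H(p10) = 0.5134*0.8191 + 0.4866*0.7491 = 0.785

0.785 bits/symbol


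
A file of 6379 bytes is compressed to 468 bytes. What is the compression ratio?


Ratio = original / compressed = 6379 / 468 = 13.6303

13.6303


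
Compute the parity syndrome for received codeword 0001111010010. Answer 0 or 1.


Syndrome = XOR of all bits = 0 XOR 0 XOR 0 XOR 1 XOR 1 XOR 1 XOR 1 XOR 0 XOR 1 XOR 0 XOR 0 XOR 1 XOR 0 = 0

0


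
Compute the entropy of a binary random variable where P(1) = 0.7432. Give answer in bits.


H = -p*log2(p) - (1-p)*log2(1-p). -0.7432*log2(0.7432) = 0.318222; -0.2568*log2(0.2568) = 0.503657. H = 0.318222 + 0.503657 = 0.8219

0.8219 bits


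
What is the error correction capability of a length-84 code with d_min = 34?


Correction capability = floor((d-1)/2) = floor((34-1)/2) = 16

16 errors


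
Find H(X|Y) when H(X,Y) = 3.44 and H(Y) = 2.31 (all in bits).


H(X|Y) = H(X,Y) - H(Y) = 3.44 - 2.31 = 1.13

1.13 bits


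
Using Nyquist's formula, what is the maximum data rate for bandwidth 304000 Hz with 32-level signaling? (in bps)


Rate = 2 * B * log2(M) = 2 * 304000 * 5.0 = 3040000.0

3040000.0 bps


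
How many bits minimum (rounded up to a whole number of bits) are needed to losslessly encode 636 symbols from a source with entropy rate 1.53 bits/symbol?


Minimum bits >= n * H = 636 * 1.53 = 973.08, rounded up to a whole number of bits = 974

974 bits


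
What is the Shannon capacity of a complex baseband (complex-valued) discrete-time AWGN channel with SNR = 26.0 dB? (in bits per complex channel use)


SNR_linear = 10^(26.0/10) = 398.1072; C = log2(1 + SNR_linear) = log2(1 + 398.1072) = 8.6406

8.6406 bits/channel use


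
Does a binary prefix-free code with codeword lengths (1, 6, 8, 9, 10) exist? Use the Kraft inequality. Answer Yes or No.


Kraft sum = sum(2^(-l_i)) = 0.5225, need <= 1. Result: satisfied (a binary prefix-free code with these lengths exists)

Yes


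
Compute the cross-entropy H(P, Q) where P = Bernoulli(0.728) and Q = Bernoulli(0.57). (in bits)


H(P,Q) = -p*log2(q) - (1-p)*log2(1-q). -0.728*log2(0.57) = 0.590383; -0.272*log2(0.43) = 0.331185. H(P,Q) = 0.590383 + 0.331185 = 0.9216

0.9216 bits


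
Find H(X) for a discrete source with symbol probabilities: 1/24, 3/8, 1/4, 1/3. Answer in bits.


H = -sum(p_i * log2(p_i)). Terms: -(1/24)*log2(1/24) = 0.191040; -(3/8)*log2(3/8) = 0.530639; -(1/4)*log2(1/4) = 0.500000; -(1/3)*log2(1/3) = 0.528321. H = 0.191040 + 0.530639 + 0.500000 + 0.528321 = 1.75

1.75 bits


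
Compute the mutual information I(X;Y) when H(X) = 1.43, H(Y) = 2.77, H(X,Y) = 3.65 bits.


I(X;Y) = H(X) + H(Y) - H(X,Y) = 1.43 + 2.77 - 3.65 = 0.55

0.55 bits


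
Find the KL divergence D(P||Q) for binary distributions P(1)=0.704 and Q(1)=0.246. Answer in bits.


KL = p*log2(p/q) + (1-p)*log2((1-p)/(1-q)) = 0.704*log2(0.704/0.246) + 0.296*log2(0.296/0.754) = 0.6686

0.6686 bits


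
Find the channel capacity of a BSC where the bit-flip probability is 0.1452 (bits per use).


H(p) = -p*log2(p) - (1-p)*log2(1-p) = -0.1452*log2(0.1452) - 0.8548*log2(0.8548) = 0.404220 + 0.193476 = 0.5977. C = 1 - H(p) = 1 - 0.5977 = 0.4023

0.4023 bits


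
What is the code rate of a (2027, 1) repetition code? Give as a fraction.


Rate = k/n = 1/2027

1/2027


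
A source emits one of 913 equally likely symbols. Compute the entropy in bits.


H = log2(n) = log2(913) = 9.8345

9.8345 bits


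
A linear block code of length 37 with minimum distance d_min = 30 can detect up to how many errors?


Detection capability = d_min - 1 = 30 - 1 = 29

29 errors


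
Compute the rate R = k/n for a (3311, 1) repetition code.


Rate = k/n = 1/3311

1/3311


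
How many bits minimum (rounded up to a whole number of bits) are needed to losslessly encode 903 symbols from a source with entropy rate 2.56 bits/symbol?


Minimum bits >= n * H = 903 * 2.56 = 2311.68, rounded up to a whole number of bits = 2312

2312 bits


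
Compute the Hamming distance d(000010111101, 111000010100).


Count differing positions: ^ ^ ^ . ^ . ^ . ^ . . ^ = 7 differences

7


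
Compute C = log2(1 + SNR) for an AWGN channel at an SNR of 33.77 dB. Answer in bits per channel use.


SNR_linear = 10^(33.77/10) = 2382.3195; C = log2(1 + SNR_linear) = log2(1 + 2382.3195) = 11.2188

11.2188 bits/channel use


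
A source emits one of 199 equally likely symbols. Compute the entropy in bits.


H = log2(n) = log2(199) = 7.6366

7.6366 bits


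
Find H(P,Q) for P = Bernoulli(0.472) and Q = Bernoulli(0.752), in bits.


H(P,Q) = -p*log2(q) - (1-p)*log2(1-q). -0.472*log2(0.752) = 0.194084; -0.528*log2(0.248) = 1.062118. H(P,Q) = 0.194084 + 1.062118 = 1.2562

1.2562 bits


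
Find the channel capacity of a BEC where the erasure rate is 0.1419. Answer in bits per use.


C = 1 - epsilon = 1 - 0.1419 = 0.8581

0.8581 bits


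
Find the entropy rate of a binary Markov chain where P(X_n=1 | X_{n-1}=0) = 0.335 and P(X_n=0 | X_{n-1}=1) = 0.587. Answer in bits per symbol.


Stationary distribution: pi_0 = p10/(p01+p10) = 0.6367, pi_1 = 0.3633. Entropy rate H' = pi_0*H(p01) + pi_1*H(p10) = 0.6367*0.92 + 0.3633*0.978 = 0.9411

0.9411 bits/symbol


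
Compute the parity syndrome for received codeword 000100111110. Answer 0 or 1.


Syndrome = XOR of all bits = 0 XOR 0 XOR 0 XOR 1 XOR 0 XOR 0 XOR 1 XOR 1 XOR 1 XOR 1 XOR 1 XOR 0 = 0

0


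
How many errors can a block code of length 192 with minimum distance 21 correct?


Correction capability = floor((d-1)/2) = floor((21-1)/2) = 10

10 errors


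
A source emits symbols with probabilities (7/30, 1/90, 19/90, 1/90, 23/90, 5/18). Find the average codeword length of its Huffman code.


Huffman construction (repeatedly merge the two least-probable nodes; each merge adds 1 bit to every symbol beneath it): 1/90 + 1/90 = 1/45; 1/45 + 19/90 = 7/30; 7/30 + 7/30 = 7/15; 23/90 + 5/18 = 8/15; 7/15 + 8/15 = 1. Resulting codeword lengths (in the order the probabilities were given): (2, 4, 3, 4, 2, 2). L_avg = sum(p_i * l_i) = 7/30*2 + 1/90*4 + 19/90*3 + 1/90*4 + 23/90*2 + 5/18*2 = 203/90 = 2.2556

2.2556 bits


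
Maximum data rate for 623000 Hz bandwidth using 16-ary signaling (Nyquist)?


Rate = 2 * B * log2(M) = 2 * 623000 * 4.0 = 4984000.0

4984000.0 bps


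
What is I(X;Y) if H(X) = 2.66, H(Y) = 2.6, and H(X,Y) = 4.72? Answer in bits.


I(X;Y) = H(X) + H(Y) - H(X,Y) = 2.66 + 2.6 - 4.72 = 0.54

0.54 bits


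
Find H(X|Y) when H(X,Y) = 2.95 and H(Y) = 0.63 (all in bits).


H(X|Y) = H(X,Y) - H(Y) = 2.95 - 0.63 = 2.32

2.32 bits


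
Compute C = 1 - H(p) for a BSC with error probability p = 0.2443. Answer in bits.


H(p) = -p*log2(p) - (1-p)*log2(1-p) = -0.2443*log2(0.2443) - 0.7557*log2(0.7557) = 0.496729 + 0.305389 = 0.8021. C = 1 - H(p) = 1 - 0.8021 = 0.1979

0.1979 bits


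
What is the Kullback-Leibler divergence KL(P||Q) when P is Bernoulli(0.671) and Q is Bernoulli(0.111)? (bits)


KL = p*log2(p/q) + (1-p)*log2((1-p)/(1-q)) = 0.671*log2(0.671/0.111) + 0.329*log2(0.329/0.889) = 1.2699

1.2699 bits


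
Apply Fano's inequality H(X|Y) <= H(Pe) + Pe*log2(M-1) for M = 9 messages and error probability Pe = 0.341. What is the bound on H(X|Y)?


H(Pe) = -Pe*log2(Pe) - (1-Pe)*log2(1-Pe) = -0.341*log2(0.341) - 0.659*log2(0.659) = 0.529285 + 0.396487 = 0.9258. Pe*log2(M-1) = 0.341*log2(8) = 1.023000. Bound = H(Pe) + Pe*log2(M-1) = 0.529285 + 0.396487 + 1.023000 = 1.9488

1.9488 bits


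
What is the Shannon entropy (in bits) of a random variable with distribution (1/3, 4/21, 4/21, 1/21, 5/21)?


H = -sum(p_i * log2(p_i)). Terms: -(1/3)*log2(1/3) = 0.528321; -(4/21)*log2(4/21) = 0.455680; -(4/21)*log2(4/21) = 0.455680; -(1/21)*log2(1/21) = 0.209158; -(5/21)*log2(5/21) = 0.492950. H = 0.528321 + 0.455680 + 0.455680 + 0.209158 + 0.492950 = 2.1418

2.1418 bits


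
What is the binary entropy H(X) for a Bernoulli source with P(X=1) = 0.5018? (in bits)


H = -p*log2(p) - (1-p)*log2(1-p). -0.5018*log2(0.5018) = 0.499198; -0.4982*log2(0.4982) = 0.500792. H = 0.499198 + 0.500792 = 1.0

1.0 bits


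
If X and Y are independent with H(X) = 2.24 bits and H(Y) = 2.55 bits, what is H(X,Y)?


For independent variables, H(X,Y) = H(X) + H(Y) = 2.24 + 2.55 = 4.79

4.79 bits


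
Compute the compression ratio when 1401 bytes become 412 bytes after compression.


Ratio = original / compressed = 1401 / 412 = 3.4005

3.4005


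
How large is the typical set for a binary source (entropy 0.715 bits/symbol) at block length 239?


log2|A_typical| = nH = 239 * 0.715 = 170.885, so |A_typical| ~ 2^170.885 = 2.764e+51

2.764e+51


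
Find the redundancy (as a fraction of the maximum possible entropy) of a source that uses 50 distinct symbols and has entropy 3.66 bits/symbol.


H_max = log2(K) = log2(50) = 5.6439 bits/symbol. Redundancy = 1 - H/H_max = 1 - 3.66/5.6439 = 1 - 0.6485 = 0.3515

0.3515


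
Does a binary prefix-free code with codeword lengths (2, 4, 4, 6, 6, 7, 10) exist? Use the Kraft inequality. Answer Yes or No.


Kraft sum = sum(2^(-l_i)) = 0.415, need <= 1. Result: satisfied (a binary prefix-free code with these lengths exists)

Yes


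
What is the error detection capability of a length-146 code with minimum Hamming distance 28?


Detection capability = d_min - 1 = 28 - 1 = 27

27 errors


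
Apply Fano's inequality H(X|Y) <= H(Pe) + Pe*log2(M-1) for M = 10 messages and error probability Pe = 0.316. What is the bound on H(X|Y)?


H(Pe) = -Pe*log2(Pe) - (1-Pe)*log2(1-Pe) = -0.316*log2(0.316) - 0.684*log2(0.684) = 0.525193 + 0.374785 = 0.9. Pe*log2(M-1) = 0.316*log2(9) = 1.001696. Bound = H(Pe) + Pe*log2(M-1) = 0.525193 + 0.374785 + 1.001696 = 1.9017

1.9017 bits


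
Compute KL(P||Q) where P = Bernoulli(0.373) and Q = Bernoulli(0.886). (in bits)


KL = p*log2(p/q) + (1-p)*log2((1-p)/(1-q)) = 0.373*log2(0.373/0.886) + 0.627*log2(0.627/0.114) = 1.0765

1.0765 bits


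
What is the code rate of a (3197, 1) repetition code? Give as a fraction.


Rate = k/n = 1/3197

1/3197


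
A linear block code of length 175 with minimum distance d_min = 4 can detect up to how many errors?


Detection capability = d_min - 1 = 4 - 1 = 3

3 errors


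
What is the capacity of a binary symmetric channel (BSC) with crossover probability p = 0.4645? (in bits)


H(p) = -p*log2(p) - (1-p)*log2(1-p) = -0.4645*log2(0.4645) - 0.5355*log2(0.5355) = 0.513853 + 0.482508 = 0.9964. C = 1 - H(p) = 1 - 0.9964 = 0.0036

0.0036 bits


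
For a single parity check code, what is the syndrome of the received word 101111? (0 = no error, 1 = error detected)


Syndrome = XOR of all bits = 1 XOR 0 XOR 1 XOR 1 XOR 1 XOR 1 = 1

1


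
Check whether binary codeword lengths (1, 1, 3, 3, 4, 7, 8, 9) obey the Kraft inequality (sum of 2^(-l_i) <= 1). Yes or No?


Kraft sum = sum(2^(-l_i)) = 1.3262, need <= 1. Result: violated (a binary prefix-free code with these lengths cannot exist)

No


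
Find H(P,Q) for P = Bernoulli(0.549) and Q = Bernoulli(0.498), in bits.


H(P,Q) = -p*log2(q) - (1-p)*log2(1-q). -0.549*log2(0.498) = 0.552175; -0.451*log2(0.502) = 0.448403. H(P,Q) = 0.552175 + 0.448403 = 1.0006

1.0006 bits


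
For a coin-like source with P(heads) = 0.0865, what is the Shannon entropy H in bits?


H = -p*log2(p) - (1-p)*log2(1-p). -0.0865*log2(0.0865) = 0.305445; -0.9135*log2(0.9135) = 0.119233. H = 0.305445 + 0.119233 = 0.4247

0.4247 bits


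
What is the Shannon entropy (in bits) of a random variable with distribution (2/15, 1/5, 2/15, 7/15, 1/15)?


H = -sum(p_i * log2(p_i)). Terms: -(2/15)*log2(2/15) = 0.387585; -(1/5)*log2(1/5) = 0.464386; -(2/15)*log2(2/15) = 0.387585; -(7/15)*log2(7/15) = 0.513117; -(1/15)*log2(1/15) = 0.260459. H = 0.387585 + 0.464386 + 0.387585 + 0.513117 + 0.260459 = 2.0131

2.0131 bits


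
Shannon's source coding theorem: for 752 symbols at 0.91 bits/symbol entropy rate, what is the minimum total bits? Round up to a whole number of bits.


Minimum bits >= n * H = 752 * 0.91 = 684.32, rounded up to a whole number of bits = 685

685 bits


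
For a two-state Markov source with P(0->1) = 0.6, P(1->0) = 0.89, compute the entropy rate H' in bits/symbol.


Stationary distribution: pi_0 = p10/(p01+p10) = 0.5973, pi_1 = 0.4027. Entropy rate H' = pi_0*H(p01) + pi_1*H(p10) = 0.5973*0.971 + 0.4027*0.4999 = 0.7813

0.7813 bits/symbol


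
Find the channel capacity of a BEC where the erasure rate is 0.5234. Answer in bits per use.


C = 1 - epsilon = 1 - 0.5234 = 0.4766

0.4766 bits


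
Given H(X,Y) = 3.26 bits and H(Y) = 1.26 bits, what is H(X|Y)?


H(X|Y) = H(X,Y) - H(Y) = 3.26 - 1.26 = 2.0

2.0 bits


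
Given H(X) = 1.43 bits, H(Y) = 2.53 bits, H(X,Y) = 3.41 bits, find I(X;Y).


I(X;Y) = H(X) + H(Y) - H(X,Y) = 1.43 + 2.53 - 3.41 = 0.55

0.55 bits


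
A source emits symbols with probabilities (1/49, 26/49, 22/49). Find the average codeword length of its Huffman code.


Huffman construction (repeatedly merge the two least-probable nodes; each merge adds 1 bit to every symbol beneath it): 1/49 + 22/49 = 23/49; 23/49 + 26/49 = 1. Resulting codeword lengths (in the order the probabilities were given): (2, 1, 2). L_avg = sum(p_i * l_i) = 1/49*2 + 26/49*1 + 22/49*2 = 72/49 = 1.4694

1.4694 bits


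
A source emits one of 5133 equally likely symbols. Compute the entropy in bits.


H = log2(n) = log2(5133) = 12.3256

12.3256 bits


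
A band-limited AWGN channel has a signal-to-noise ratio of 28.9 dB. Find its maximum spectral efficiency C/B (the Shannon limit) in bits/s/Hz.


SNR_linear = 10^(28.9/10) = 776.2471; C/B = log2(1 + SNR_linear) = log2(1 + 776.2471) = 9.6022

9.6022 bits/s/Hz


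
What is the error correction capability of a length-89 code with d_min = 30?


Correction capability = floor((d-1)/2) = floor((30-1)/2) = 14

14 errors


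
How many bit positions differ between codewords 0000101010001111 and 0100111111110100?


Count differing positions: . ^ . . . ^ . ^ . ^ ^ ^ ^ . ^ ^ = 9 differences

9


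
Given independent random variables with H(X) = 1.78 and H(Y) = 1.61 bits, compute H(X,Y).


For independent variables, H(X,Y) = H(X) + H(Y) = 1.78 + 1.61 = 3.39

3.39 bits


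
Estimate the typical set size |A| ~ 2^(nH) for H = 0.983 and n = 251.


log2|A_typical| = nH = 251 * 0.983 = 246.733, so |A_typical| ~ 2^246.733 = 1.879e+74

1.879e+74


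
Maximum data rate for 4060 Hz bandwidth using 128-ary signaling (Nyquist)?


Rate = 2 * B * log2(M) = 2 * 4060 * 7.0 = 56840.0

56840.0 bps


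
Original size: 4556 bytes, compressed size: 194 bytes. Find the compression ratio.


Ratio = original / compressed = 4556 / 194 = 23.4845

23.4845


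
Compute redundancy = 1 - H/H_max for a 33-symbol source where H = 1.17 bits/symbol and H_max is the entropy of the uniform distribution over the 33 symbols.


H_max = log2(K) = log2(33) = 5.0444 bits/symbol. Redundancy = 1 - H/H_max = 1 - 1.17/5.0444 = 1 - 0.2319 = 0.7681

0.7681


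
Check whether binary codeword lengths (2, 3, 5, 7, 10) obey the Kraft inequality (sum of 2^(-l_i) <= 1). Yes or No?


Kraft sum = sum(2^(-l_i)) = 0.415, need <= 1. Result: satisfied (a binary prefix-free code with these lengths exists)

Yes


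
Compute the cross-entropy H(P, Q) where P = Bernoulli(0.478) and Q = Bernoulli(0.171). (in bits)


H(P,Q) = -p*log2(q) - (1-p)*log2(1-q). -0.478*log2(0.171) = 1.217911; -0.522*log2(0.829) = 0.141230. H(P,Q) = 1.217911 + 0.141230 = 1.3591

1.3591 bits


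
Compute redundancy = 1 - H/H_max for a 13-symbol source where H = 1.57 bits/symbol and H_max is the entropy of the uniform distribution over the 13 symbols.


H_max = log2(K) = log2(13) = 3.7004 bits/symbol. Redundancy = 1 - H/H_max = 1 - 1.57/3.7004 = 1 - 0.4243 = 0.5757

0.5757


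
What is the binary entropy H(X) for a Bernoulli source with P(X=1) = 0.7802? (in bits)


H = -p*log2(p) - (1-p)*log2(1-p). -0.7802*log2(0.7802) = 0.279377; -0.2198*log2(0.2198) = 0.480425. H = 0.279377 + 0.480425 = 0.7598

0.7598 bits


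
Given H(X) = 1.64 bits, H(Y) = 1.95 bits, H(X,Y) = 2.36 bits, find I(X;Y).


I(X;Y) = H(X) + H(Y) - H(X,Y) = 1.64 + 1.95 - 2.36 = 1.23

1.23 bits


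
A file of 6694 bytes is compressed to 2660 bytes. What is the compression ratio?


Ratio = original / compressed = 6694 / 2660 = 2.5165

2.5165


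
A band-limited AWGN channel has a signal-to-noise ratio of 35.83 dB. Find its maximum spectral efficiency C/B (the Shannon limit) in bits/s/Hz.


SNR_linear = 10^(35.83/10) = 3828.2474; C/B = log2(1 + SNR_linear) = log2(1 + 3828.2474) = 11.9028

11.9028 bits/s/Hz


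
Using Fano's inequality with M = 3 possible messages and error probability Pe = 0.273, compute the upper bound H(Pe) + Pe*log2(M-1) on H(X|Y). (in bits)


H(Pe) = -Pe*log2(Pe) - (1-Pe)*log2(1-Pe) = -0.273*log2(0.273) - 0.727*log2(0.727) = 0.511336 + 0.334400 = 0.8457. Pe*log2(M-1) = 0.273*log2(2) = 0.273000. Bound = H(Pe) + Pe*log2(M-1) = 0.511336 + 0.334400 + 0.273000 = 1.1187

1.1187 bits


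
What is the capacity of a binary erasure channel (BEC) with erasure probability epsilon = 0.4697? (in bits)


C = 1 - epsilon = 1 - 0.4697 = 0.5303

0.5303 bits


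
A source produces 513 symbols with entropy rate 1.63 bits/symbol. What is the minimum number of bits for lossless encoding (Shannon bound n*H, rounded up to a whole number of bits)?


Minimum bits >= n * H = 513 * 1.63 = 836.19, rounded up to a whole number of bits = 837

837 bits


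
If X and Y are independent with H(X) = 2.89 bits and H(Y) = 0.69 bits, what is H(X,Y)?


For independent variables, H(X,Y) = H(X) + H(Y) = 2.89 + 0.69 = 3.58

3.58 bits


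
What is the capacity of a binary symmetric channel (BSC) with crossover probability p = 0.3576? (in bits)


H(p) = -p*log2(p) - (1-p)*log2(1-p) = -0.3576*log2(0.3576) - 0.6424*log2(0.6424) = 0.530529 + 0.410144 = 0.9407. C = 1 - H(p) = 1 - 0.9407 = 0.0593

0.0593 bits


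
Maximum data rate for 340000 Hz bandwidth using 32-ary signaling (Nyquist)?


Rate = 2 * B * log2(M) = 2 * 340000 * 5.0 = 3400000.0

3400000.0 bps


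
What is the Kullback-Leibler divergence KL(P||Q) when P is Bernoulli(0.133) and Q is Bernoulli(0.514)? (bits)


KL = p*log2(p/q) + (1-p)*log2((1-p)/(1-q)) = 0.133*log2(0.133/0.514) + 0.867*log2(0.867/0.486) = 0.4646

0.4646 bits


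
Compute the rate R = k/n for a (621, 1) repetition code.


Rate = k/n = 1/621

1/621


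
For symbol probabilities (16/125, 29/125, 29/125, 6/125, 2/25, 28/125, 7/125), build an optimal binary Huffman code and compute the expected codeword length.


Huffman construction (repeatedly merge the two least-probable nodes; each merge adds 1 bit to every symbol beneath it): 6/125 + 7/125 = 13/125; 2/25 + 13/125 = 23/125; 16/125 + 23/125 = 39/125; 28/125 + 29/125 = 57/125; 29/125 + 39/125 = 68/125; 57/125 + 68/125 = 1. Resulting codeword lengths (in the order the probabilities were given): (3, 2, 2, 5, 4, 2, 5). L_avg = sum(p_i * l_i) = 16/125*3 + 29/125*2 + 29/125*2 + 6/125*5 + 2/25*4 + 28/125*2 + 7/125*5 = 13/5 = 2.6

2.6 bits


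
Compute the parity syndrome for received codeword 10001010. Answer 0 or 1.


Syndrome = XOR of all bits = 1 XOR 0 XOR 0 XOR 0 XOR 1 XOR 0 XOR 1 XOR 0 = 1

1


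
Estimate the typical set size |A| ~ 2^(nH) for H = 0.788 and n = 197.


log2|A_typical| = nH = 197 * 0.788 = 155.236, so |A_typical| ~ 2^155.236 = 5.379e+46

5.379e+46


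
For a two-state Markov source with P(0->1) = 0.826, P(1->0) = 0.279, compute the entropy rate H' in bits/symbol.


Stationary distribution: pi_0 = p10/(p01+p10) = 0.2525, pi_1 = 0.7475. Entropy rate H' = pi_0*H(p01) + pi_1*H(p10) = 0.2525*0.6668 + 0.7475*0.8541 = 0.8068

0.8068 bits/symbol


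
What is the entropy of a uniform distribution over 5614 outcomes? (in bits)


H = log2(n) = log2(5614) = 12.4548

12.4548 bits


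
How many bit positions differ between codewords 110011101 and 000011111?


Count differing positions: ^ ^ . . . . . ^ . = 3 differences

3


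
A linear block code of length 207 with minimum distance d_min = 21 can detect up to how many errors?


Detection capability = d_min - 1 = 21 - 1 = 20

20 errors


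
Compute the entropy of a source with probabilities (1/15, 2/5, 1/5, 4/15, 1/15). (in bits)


H = -sum(p_i * log2(p_i)). Terms: -(1/15)*log2(1/15) = 0.260459; -(2/5)*log2(2/5) = 0.528771; -(1/5)*log2(1/5) = 0.464386; -(4/15)*log2(4/15) = 0.508504; -(1/15)*log2(1/15) = 0.260459. H = 0.260459 + 0.528771 + 0.464386 + 0.508504 + 0.260459 = 2.0226

2.0226 bits


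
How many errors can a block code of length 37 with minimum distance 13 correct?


Correction capability = floor((d-1)/2) = floor((13-1)/2) = 6

6 errors


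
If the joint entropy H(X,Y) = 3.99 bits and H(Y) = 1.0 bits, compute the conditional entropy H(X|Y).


H(X|Y) = H(X,Y) - H(Y) = 3.99 - 1.0 = 2.99

2.99 bits


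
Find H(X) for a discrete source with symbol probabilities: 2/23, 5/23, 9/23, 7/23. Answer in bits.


H = -sum(p_i * log2(p_i)). Terms: -(2/23)*log2(2/23) = 0.306397; -(5/23)*log2(5/23) = 0.478616; -(9/23)*log2(9/23) = 0.529684; -(7/23)*log2(7/23) = 0.522324. H = 0.306397 + 0.478616 + 0.529684 + 0.522324 = 1.837

1.837 bits


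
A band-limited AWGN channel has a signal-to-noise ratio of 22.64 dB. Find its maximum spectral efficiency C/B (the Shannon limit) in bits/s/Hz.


SNR_linear = 10^(22.64/10) = 183.6538; C/B = log2(1 + SNR_linear) = log2(1 + 183.6538) = 7.5287

7.5287 bits/s/Hz


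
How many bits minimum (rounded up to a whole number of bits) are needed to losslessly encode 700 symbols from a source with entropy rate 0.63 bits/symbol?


Minimum bits >= n * H = 700 * 0.63 = 441.0, rounded up to a whole number of bits = 441

441 bits


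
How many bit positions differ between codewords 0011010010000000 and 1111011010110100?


Count differing positions: ^ ^ . . . . ^ . . . ^ ^ . ^ . . = 6 differences

6


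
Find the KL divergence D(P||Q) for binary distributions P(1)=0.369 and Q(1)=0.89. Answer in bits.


KL = p*log2(p/q) + (1-p)*log2((1-p)/(1-q)) = 0.369*log2(0.369/0.89) + 0.631*log2(0.631/0.11) = 1.1215

1.1215 bits


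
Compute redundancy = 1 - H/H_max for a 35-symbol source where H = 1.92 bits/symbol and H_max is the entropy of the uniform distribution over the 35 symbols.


H_max = log2(K) = log2(35) = 5.1293 bits/symbol. Redundancy = 1 - H/H_max = 1 - 1.92/5.1293 = 1 - 0.3743 = 0.6257

0.6257


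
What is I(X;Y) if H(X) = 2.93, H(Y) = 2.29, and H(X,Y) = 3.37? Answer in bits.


I(X;Y) = H(X) + H(Y) - H(X,Y) = 2.93 + 2.29 - 3.37 = 1.85

1.85 bits


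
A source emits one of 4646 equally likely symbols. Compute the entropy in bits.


H = log2(n) = log2(4646) = 12.1818

12.1818 bits


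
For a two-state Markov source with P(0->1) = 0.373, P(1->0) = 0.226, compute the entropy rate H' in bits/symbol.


Stationary distribution: pi_0 = p10/(p01+p10) = 0.3773, pi_1 = 0.6227. Entropy rate H' = pi_0*H(p01) + pi_1*H(p10) = 0.3773*0.9529 + 0.6227*0.771 = 0.8396

0.8396 bits/symbol


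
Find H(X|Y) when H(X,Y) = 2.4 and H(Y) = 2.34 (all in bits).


H(X|Y) = H(X,Y) - H(Y) = 2.4 - 2.34 = 0.06

0.06 bits


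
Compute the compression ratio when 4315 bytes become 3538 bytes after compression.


Ratio = original / compressed = 4315 / 3538 = 1.2196

1.2196


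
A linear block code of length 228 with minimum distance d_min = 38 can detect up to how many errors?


Detection capability = d_min - 1 = 38 - 1 = 37

37 errors


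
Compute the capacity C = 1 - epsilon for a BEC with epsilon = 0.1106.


C = 1 - epsilon = 1 - 0.1106 = 0.8894

0.8894 bits


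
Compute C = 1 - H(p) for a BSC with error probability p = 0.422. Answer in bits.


H(p) = -p*log2(p) - (1-p)*log2(1-p) = -0.422*log2(0.422) - 0.578*log2(0.578) = 0.525257 + 0.457116 = 0.9824. C = 1 - H(p) = 1 - 0.9824 = 0.0176

0.0176 bits


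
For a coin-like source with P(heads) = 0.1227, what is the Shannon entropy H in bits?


H = -p*log2(p) - (1-p)*log2(1-p). -0.1227*log2(0.1227) = 0.371387; -0.8773*log2(0.8773) = 0.165685. H = 0.371387 + 0.165685 = 0.5371

0.5371 bits


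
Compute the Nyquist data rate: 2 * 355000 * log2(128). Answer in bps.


Rate = 2 * B * log2(M) = 2 * 355000 * 7.0 = 4970000.0

4970000.0 bps


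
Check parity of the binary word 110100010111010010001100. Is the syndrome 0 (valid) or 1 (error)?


Syndrome = XOR of all bits = 1 XOR 1 XOR 0 XOR 1 XOR 0 XOR 0 XOR 0 XOR 1 XOR 0 XOR 1 XOR 1 XOR 1 XOR 0 XOR 1 XOR 0 XOR 0 XOR 1 XOR 0 XOR 0 XOR 0 XOR 1 XOR 1 XOR 0 XOR 0 = 1

1


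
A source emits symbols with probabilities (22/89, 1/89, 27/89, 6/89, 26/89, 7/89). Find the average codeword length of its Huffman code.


Huffman construction (repeatedly merge the two least-probable nodes; each merge adds 1 bit to every symbol beneath it): 1/89 + 6/89 = 7/89; 7/89 + 7/89 = 14/89; 14/89 + 22/89 = 36/89; 26/89 + 27/89 = 53/89; 36/89 + 53/89 = 1. Resulting codeword lengths (in the order the probabilities were given): (2, 4, 2, 4, 2, 3). L_avg = sum(p_i * l_i) = 22/89*2 + 1/89*4 + 27/89*2 + 6/89*4 + 26/89*2 + 7/89*3 = 199/89 = 2.236

2.236 bits


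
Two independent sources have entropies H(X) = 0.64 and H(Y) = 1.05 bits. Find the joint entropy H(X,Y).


For independent variables, H(X,Y) = H(X) + H(Y) = 0.64 + 1.05 = 1.69

1.69 bits


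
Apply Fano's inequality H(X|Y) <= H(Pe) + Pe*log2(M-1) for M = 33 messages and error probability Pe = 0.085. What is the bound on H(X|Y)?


H(Pe) = -Pe*log2(Pe) - (1-Pe)*log2(1-Pe) = -0.085*log2(0.085) - 0.915*log2(0.915) = 0.302293 + 0.117263 = 0.4196. Pe*log2(M-1) = 0.085*log2(32) = 0.425000. Bound = H(Pe) + Pe*log2(M-1) = 0.302293 + 0.117263 + 0.425000 = 0.8446

0.8446 bits


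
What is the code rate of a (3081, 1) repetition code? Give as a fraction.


Rate = k/n = 1/3081

1/3081


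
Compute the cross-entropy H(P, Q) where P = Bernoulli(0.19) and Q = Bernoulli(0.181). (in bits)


H(P,Q) = -p*log2(q) - (1-p)*log2(1-q). -0.19*log2(0.181) = 0.468528; -0.81*log2(0.819) = 0.233332. H(P,Q) = 0.468528 + 0.233332 = 0.7019

0.7019 bits


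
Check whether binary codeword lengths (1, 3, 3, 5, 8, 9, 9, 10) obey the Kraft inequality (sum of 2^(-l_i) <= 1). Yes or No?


Kraft sum = sum(2^(-l_i)) = 0.79, need <= 1. Result: satisfied (a binary prefix-free code with these lengths exists)

Yes


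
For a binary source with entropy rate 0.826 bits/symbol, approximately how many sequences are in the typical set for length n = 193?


log2|A_typical| = nH = 193 * 0.826 = 159.418, so |A_typical| ~ 2^159.418 = 9.763e+47

9.763e+47


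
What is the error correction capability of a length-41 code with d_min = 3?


Correction capability = floor((d-1)/2) = floor((3-1)/2) = 1

1 errors


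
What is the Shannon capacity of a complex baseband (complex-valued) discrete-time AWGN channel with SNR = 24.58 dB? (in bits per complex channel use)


SNR_linear = 10^(24.58/10) = 287.0781; C = log2(1 + SNR_linear) = log2(1 + 287.0781) = 8.1703

8.1703 bits/channel use


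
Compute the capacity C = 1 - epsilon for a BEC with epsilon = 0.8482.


C = 1 - epsilon = 1 - 0.8482 = 0.1518

0.1518 bits


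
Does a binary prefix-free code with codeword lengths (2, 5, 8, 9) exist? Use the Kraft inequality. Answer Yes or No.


Kraft sum = sum(2^(-l_i)) = 0.2871, need <= 1. Result: satisfied (a binary prefix-free code with these lengths exists)

Yes


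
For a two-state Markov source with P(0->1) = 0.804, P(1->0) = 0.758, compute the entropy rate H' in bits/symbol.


Stationary distribution: pi_0 = p10/(p01+p10) = 0.4853, pi_1 = 0.5147. Entropy rate H' = pi_0*H(p01) + pi_1*H(p10) = 0.4853*0.7139 + 0.5147*0.7984 = 0.7573

0.7573 bits/symbol


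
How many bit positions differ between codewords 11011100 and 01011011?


Count differing positions: ^ . . . . ^ ^ ^ = 4 differences

4


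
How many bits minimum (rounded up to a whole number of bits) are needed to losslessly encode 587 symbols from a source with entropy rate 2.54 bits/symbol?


Minimum bits >= n * H = 587 * 2.54 = 1490.98, rounded up to a whole number of bits = 1491

1491 bits


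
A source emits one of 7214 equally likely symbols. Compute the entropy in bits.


H = log2(n) = log2(7214) = 12.8166

12.8166 bits


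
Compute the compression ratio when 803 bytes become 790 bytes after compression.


Ratio = original / compressed = 803 / 790 = 1.0165

1.0165


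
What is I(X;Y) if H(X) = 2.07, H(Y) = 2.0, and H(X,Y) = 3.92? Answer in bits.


I(X;Y) = H(X) + H(Y) - H(X,Y) = 2.07 + 2.0 - 3.92 = 0.15

0.15 bits


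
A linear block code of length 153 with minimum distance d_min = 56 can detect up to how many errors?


Detection capability = d_min - 1 = 56 - 1 = 55

55 errors


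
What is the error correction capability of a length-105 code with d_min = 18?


Correction capability = floor((d-1)/2) = floor((18-1)/2) = 8

8 errors
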